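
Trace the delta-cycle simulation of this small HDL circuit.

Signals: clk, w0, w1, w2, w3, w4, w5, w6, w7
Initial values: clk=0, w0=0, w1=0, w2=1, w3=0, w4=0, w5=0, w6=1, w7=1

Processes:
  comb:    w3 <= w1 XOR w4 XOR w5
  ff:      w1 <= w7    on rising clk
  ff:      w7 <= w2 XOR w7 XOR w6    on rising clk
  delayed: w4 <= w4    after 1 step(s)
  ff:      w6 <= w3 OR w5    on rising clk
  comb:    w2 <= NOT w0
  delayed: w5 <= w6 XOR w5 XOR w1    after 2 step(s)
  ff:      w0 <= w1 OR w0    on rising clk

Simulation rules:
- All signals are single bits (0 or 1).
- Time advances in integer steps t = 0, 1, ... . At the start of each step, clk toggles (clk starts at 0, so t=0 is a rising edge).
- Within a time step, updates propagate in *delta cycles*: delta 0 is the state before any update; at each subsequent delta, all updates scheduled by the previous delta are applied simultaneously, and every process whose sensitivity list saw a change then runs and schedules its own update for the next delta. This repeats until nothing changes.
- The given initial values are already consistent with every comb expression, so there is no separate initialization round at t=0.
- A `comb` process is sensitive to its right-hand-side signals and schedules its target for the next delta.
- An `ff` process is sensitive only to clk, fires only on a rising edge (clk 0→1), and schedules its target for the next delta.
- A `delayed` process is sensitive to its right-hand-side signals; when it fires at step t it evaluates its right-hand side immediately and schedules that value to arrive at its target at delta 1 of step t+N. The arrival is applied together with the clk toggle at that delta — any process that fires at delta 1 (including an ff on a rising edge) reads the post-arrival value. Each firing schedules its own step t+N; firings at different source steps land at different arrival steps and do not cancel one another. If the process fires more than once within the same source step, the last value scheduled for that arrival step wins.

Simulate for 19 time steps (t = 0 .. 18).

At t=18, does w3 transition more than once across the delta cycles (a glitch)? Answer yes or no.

yes

t=0 Δ0: w2=1 w3=0 clk=0 w6=1 w0=0 w4=0 w7=1 w1=0 w5=0
  Δ1: clk:0→1
  Δ2: w6:1→0, w1:0→1
  Δ3: w3:0→1
  (3Δ to stable)
t=1 Δ0: w2=1 w3=1 clk=1 w6=0 w0=0 w4=0 w7=1 w1=1 w5=0
  Δ1: clk:1→0
  (1Δ to stable)
t=2 Δ0: w2=1 w3=1 clk=0 w6=0 w0=0 w4=0 w7=1 w1=1 w5=0
  Δ1: clk:0→1, w5:0→1
  Δ2: w3:1→0, w6:0→1, w0:0→1, w7:1→0
  Δ3: w2:1→0
  (3Δ to stable)
t=3 Δ0: w2=0 w3=0 clk=1 w6=1 w0=1 w4=0 w7=0 w1=1 w5=1
  Δ1: clk:1→0
  (1Δ to stable)
t=4 Δ0: w2=0 w3=0 clk=0 w6=1 w0=1 w4=0 w7=0 w1=1 w5=1
  Δ1: clk:0→1
  Δ2: w7:0→1, w1:1→0
  Δ3: w3:0→1
  (3Δ to stable)
t=5 Δ0: w2=0 w3=1 clk=1 w6=1 w0=1 w4=0 w7=1 w1=0 w5=1
  Δ1: clk:1→0
  (1Δ to stable)
t=6 Δ0: w2=0 w3=1 clk=0 w6=1 w0=1 w4=0 w7=1 w1=0 w5=1
  Δ1: clk:0→1, w5:1→0
  Δ2: w3:1→0, w7:1→0, w1:0→1
  Δ3: w3:0→1
  (3Δ to stable)
t=7 Δ0: w2=0 w3=1 clk=1 w6=1 w0=1 w4=0 w7=0 w1=1 w5=0
  Δ1: clk:1→0
  (1Δ to stable)
t=8 Δ0: w2=0 w3=1 clk=0 w6=1 w0=1 w4=0 w7=0 w1=1 w5=0
  Δ1: clk:0→1
  Δ2: w7:0→1, w1:1→0
  Δ3: w3:1→0
  (3Δ to stable)
t=9 Δ0: w2=0 w3=0 clk=1 w6=1 w0=1 w4=0 w7=1 w1=0 w5=0
  Δ1: clk:1→0
  (1Δ to stable)
t=10 Δ0: w2=0 w3=0 clk=0 w6=1 w0=1 w4=0 w7=1 w1=0 w5=0
  Δ1: clk:0→1, w5:0→1
  Δ2: w3:0→1, w7:1→0, w1:0→1
  Δ3: w3:1→0
  (3Δ to stable)
t=11 Δ0: w2=0 w3=0 clk=1 w6=1 w0=1 w4=0 w7=0 w1=1 w5=1
  Δ1: clk:1→0
  (1Δ to stable)
t=12 Δ0: w2=0 w3=0 clk=0 w6=1 w0=1 w4=0 w7=0 w1=1 w5=1
  Δ1: clk:0→1
  Δ2: w7:0→1, w1:1→0
  Δ3: w3:0→1
  (3Δ to stable)
t=13 Δ0: w2=0 w3=1 clk=1 w6=1 w0=1 w4=0 w7=1 w1=0 w5=1
  Δ1: clk:1→0
  (1Δ to stable)
t=14 Δ0: w2=0 w3=1 clk=0 w6=1 w0=1 w4=0 w7=1 w1=0 w5=1
  Δ1: clk:0→1, w5:1→0
  Δ2: w3:1→0, w7:1→0, w1:0→1
  Δ3: w3:0→1
  (3Δ to stable)
t=15 Δ0: w2=0 w3=1 clk=1 w6=1 w0=1 w4=0 w7=0 w1=1 w5=0
  Δ1: clk:1→0
  (1Δ to stable)
t=16 Δ0: w2=0 w3=1 clk=0 w6=1 w0=1 w4=0 w7=0 w1=1 w5=0
  Δ1: clk:0→1
  Δ2: w7:0→1, w1:1→0
  Δ3: w3:1→0
  (3Δ to stable)
t=17 Δ0: w2=0 w3=0 clk=1 w6=1 w0=1 w4=0 w7=1 w1=0 w5=0
  Δ1: clk:1→0
  (1Δ to stable)
t=18 Δ0: w2=0 w3=0 clk=0 w6=1 w0=1 w4=0 w7=1 w1=0 w5=0
  Δ1: clk:0→1, w5:0→1
  Δ2: w3:0→1, w7:1→0, w1:0→1
  Δ3: w3:1→0
  (3Δ to stable)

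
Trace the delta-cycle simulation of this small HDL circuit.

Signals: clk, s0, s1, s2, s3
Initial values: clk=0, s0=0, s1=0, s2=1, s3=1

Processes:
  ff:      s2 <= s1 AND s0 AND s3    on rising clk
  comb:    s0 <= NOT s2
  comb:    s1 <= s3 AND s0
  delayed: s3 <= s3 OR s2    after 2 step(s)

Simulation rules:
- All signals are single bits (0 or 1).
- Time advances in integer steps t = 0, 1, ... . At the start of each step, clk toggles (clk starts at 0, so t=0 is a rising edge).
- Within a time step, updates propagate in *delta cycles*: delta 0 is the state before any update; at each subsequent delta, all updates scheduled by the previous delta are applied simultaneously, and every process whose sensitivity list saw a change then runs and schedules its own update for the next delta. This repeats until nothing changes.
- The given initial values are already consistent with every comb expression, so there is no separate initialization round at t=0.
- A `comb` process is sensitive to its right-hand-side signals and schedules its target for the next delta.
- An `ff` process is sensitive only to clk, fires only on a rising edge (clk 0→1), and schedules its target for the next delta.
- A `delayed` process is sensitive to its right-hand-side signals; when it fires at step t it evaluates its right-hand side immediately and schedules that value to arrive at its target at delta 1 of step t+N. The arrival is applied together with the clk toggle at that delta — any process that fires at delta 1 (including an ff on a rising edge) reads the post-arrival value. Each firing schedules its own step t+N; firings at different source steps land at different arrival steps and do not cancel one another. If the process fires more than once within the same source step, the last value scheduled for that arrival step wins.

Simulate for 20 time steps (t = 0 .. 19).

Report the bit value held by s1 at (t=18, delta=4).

0

t=0 Δ0: s2=1 s0=0 s1=0 clk=0 s3=1
  Δ1: clk:0→1
  Δ2: s2:1→0
  Δ3: s0:0→1
  Δ4: s1:0→1
  (4Δ to stable)
t=1 Δ0: s2=0 s0=1 s1=1 clk=1 s3=1
  Δ1: clk:1→0
  (1Δ to stable)
t=2 Δ0: s2=0 s0=1 s1=1 clk=0 s3=1
  Δ1: clk:0→1
  Δ2: s2:0→1
  Δ3: s0:1→0
  Δ4: s1:1→0
  (4Δ to stable)
t=3 Δ0: s2=1 s0=0 s1=0 clk=1 s3=1
  Δ1: clk:1→0
  (1Δ to stable)
t=4 Δ0: s2=1 s0=0 s1=0 clk=0 s3=1
  Δ1: clk:0→1
  Δ2: s2:1→0
  Δ3: s0:0→1
  Δ4: s1:0→1
  (4Δ to stable)
t=5 Δ0: s2=0 s0=1 s1=1 clk=1 s3=1
  Δ1: clk:1→0
  (1Δ to stable)
t=6 Δ0: s2=0 s0=1 s1=1 clk=0 s3=1
  Δ1: clk:0→1
  Δ2: s2:0→1
  Δ3: s0:1→0
  Δ4: s1:1→0
  (4Δ to stable)
t=7 Δ0: s2=1 s0=0 s1=0 clk=1 s3=1
  Δ1: clk:1→0
  (1Δ to stable)
t=8 Δ0: s2=1 s0=0 s1=0 clk=0 s3=1
  Δ1: clk:0→1
  Δ2: s2:1→0
  Δ3: s0:0→1
  Δ4: s1:0→1
  (4Δ to stable)
t=9 Δ0: s2=0 s0=1 s1=1 clk=1 s3=1
  Δ1: clk:1→0
  (1Δ to stable)
t=10 Δ0: s2=0 s0=1 s1=1 clk=0 s3=1
  Δ1: clk:0→1
  Δ2: s2:0→1
  Δ3: s0:1→0
  Δ4: s1:1→0
  (4Δ to stable)
t=11 Δ0: s2=1 s0=0 s1=0 clk=1 s3=1
  Δ1: clk:1→0
  (1Δ to stable)
t=12 Δ0: s2=1 s0=0 s1=0 clk=0 s3=1
  Δ1: clk:0→1
  Δ2: s2:1→0
  Δ3: s0:0→1
  Δ4: s1:0→1
  (4Δ to stable)
t=13 Δ0: s2=0 s0=1 s1=1 clk=1 s3=1
  Δ1: clk:1→0
  (1Δ to stable)
t=14 Δ0: s2=0 s0=1 s1=1 clk=0 s3=1
  Δ1: clk:0→1
  Δ2: s2:0→1
  Δ3: s0:1→0
  Δ4: s1:1→0
  (4Δ to stable)
t=15 Δ0: s2=1 s0=0 s1=0 clk=1 s3=1
  Δ1: clk:1→0
  (1Δ to stable)
t=16 Δ0: s2=1 s0=0 s1=0 clk=0 s3=1
  Δ1: clk:0→1
  Δ2: s2:1→0
  Δ3: s0:0→1
  Δ4: s1:0→1
  (4Δ to stable)
t=17 Δ0: s2=0 s0=1 s1=1 clk=1 s3=1
  Δ1: clk:1→0
  (1Δ to stable)
t=18 Δ0: s2=0 s0=1 s1=1 clk=0 s3=1
  Δ1: clk:0→1
  Δ2: s2:0→1
  Δ3: s0:1→0
  Δ4: s1:1→0
  (4Δ to stable)
t=19 Δ0: s2=1 s0=0 s1=0 clk=1 s3=1
  Δ1: clk:1→0
  (1Δ to stable)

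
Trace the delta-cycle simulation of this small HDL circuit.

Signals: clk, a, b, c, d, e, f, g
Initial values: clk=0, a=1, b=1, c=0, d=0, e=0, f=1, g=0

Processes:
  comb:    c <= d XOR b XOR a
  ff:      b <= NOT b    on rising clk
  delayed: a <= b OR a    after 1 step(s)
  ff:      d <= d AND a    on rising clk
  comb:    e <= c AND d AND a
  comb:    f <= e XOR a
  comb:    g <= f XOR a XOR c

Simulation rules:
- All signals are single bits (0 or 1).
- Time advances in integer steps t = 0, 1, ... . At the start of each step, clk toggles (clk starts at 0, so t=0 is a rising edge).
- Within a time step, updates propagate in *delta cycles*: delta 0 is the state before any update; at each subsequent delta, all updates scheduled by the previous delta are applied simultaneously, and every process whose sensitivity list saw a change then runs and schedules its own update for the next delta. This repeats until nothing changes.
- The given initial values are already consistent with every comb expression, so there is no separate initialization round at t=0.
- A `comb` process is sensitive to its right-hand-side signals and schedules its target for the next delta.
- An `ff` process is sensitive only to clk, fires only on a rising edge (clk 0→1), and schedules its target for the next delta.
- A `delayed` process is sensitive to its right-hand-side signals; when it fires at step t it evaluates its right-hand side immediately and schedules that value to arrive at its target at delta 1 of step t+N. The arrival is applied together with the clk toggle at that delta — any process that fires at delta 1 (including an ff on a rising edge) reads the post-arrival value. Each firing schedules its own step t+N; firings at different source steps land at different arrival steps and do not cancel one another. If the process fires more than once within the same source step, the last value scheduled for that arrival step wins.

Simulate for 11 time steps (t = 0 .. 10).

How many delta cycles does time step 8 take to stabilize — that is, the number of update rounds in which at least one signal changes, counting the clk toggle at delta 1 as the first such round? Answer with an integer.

4

t0.Δ0 e=0 f=1 a=1 g=0 d=0 clk=0 b=1 c=0
t0.Δ1 e=0 f=1 a=1 g=0 d=0 clk=1 b=1 c=0
t0.Δ2 e=0 f=1 a=1 g=0 d=0 clk=1 b=0 c=0
t0.Δ3 e=0 f=1 a=1 g=0 d=0 clk=1 b=0 c=1
t0.Δ4 e=0 f=1 a=1 g=1 d=0 clk=1 b=0 c=1
t1.Δ0 e=0 f=1 a=1 g=1 d=0 clk=1 b=0 c=1
t1.Δ1 e=0 f=1 a=1 g=1 d=0 clk=0 b=0 c=1
t2.Δ0 e=0 f=1 a=1 g=1 d=0 clk=0 b=0 c=1
t2.Δ1 e=0 f=1 a=1 g=1 d=0 clk=1 b=0 c=1
t2.Δ2 e=0 f=1 a=1 g=1 d=0 clk=1 b=1 c=1
t2.Δ3 e=0 f=1 a=1 g=1 d=0 clk=1 b=1 c=0
t2.Δ4 e=0 f=1 a=1 g=0 d=0 clk=1 b=1 c=0
t3.Δ0 e=0 f=1 a=1 g=0 d=0 clk=1 b=1 c=0
t3.Δ1 e=0 f=1 a=1 g=0 d=0 clk=0 b=1 c=0
t4.Δ0 e=0 f=1 a=1 g=0 d=0 clk=0 b=1 c=0
t4.Δ1 e=0 f=1 a=1 g=0 d=0 clk=1 b=1 c=0
t4.Δ2 e=0 f=1 a=1 g=0 d=0 clk=1 b=0 c=0
t4.Δ3 e=0 f=1 a=1 g=0 d=0 clk=1 b=0 c=1
t4.Δ4 e=0 f=1 a=1 g=1 d=0 clk=1 b=0 c=1
t5.Δ0 e=0 f=1 a=1 g=1 d=0 clk=1 b=0 c=1
t5.Δ1 e=0 f=1 a=1 g=1 d=0 clk=0 b=0 c=1
t6.Δ0 e=0 f=1 a=1 g=1 d=0 clk=0 b=0 c=1
t6.Δ1 e=0 f=1 a=1 g=1 d=0 clk=1 b=0 c=1
t6.Δ2 e=0 f=1 a=1 g=1 d=0 clk=1 b=1 c=1
t6.Δ3 e=0 f=1 a=1 g=1 d=0 clk=1 b=1 c=0
t6.Δ4 e=0 f=1 a=1 g=0 d=0 clk=1 b=1 c=0
t7.Δ0 e=0 f=1 a=1 g=0 d=0 clk=1 b=1 c=0
t7.Δ1 e=0 f=1 a=1 g=0 d=0 clk=0 b=1 c=0
t8.Δ0 e=0 f=1 a=1 g=0 d=0 clk=0 b=1 c=0
t8.Δ1 e=0 f=1 a=1 g=0 d=0 clk=1 b=1 c=0
t8.Δ2 e=0 f=1 a=1 g=0 d=0 clk=1 b=0 c=0
t8.Δ3 e=0 f=1 a=1 g=0 d=0 clk=1 b=0 c=1
t8.Δ4 e=0 f=1 a=1 g=1 d=0 clk=1 b=0 c=1
t9.Δ0 e=0 f=1 a=1 g=1 d=0 clk=1 b=0 c=1
t9.Δ1 e=0 f=1 a=1 g=1 d=0 clk=0 b=0 c=1
t10.Δ0 e=0 f=1 a=1 g=1 d=0 clk=0 b=0 c=1
t10.Δ1 e=0 f=1 a=1 g=1 d=0 clk=1 b=0 c=1
t10.Δ2 e=0 f=1 a=1 g=1 d=0 clk=1 b=1 c=1
t10.Δ3 e=0 f=1 a=1 g=1 d=0 clk=1 b=1 c=0
t10.Δ4 e=0 f=1 a=1 g=0 d=0 clk=1 b=1 c=0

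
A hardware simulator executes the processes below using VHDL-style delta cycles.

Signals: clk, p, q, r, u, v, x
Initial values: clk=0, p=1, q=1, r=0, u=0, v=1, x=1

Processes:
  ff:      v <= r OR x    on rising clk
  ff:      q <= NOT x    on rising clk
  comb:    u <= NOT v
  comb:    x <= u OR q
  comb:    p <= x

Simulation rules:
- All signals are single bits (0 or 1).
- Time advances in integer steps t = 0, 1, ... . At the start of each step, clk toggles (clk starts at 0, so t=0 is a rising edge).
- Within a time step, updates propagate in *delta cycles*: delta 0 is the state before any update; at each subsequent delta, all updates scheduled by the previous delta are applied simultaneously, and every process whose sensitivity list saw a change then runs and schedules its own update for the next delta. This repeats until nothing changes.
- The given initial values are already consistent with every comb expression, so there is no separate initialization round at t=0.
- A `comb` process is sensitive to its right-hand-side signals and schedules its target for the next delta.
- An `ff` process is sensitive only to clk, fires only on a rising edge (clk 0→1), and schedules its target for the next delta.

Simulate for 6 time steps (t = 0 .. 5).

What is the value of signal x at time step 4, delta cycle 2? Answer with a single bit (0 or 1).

t=0 Δ0: r=0 clk=0 q=1 x=1 p=1 u=0 v=1
  Δ1: clk:0→1
  Δ2: q:1→0
  Δ3: x:1→0
  Δ4: p:1→0
  (4Δ to stable)
t=1 Δ0: r=0 clk=1 q=0 x=0 p=0 u=0 v=1
  Δ1: clk:1→0
  (1Δ to stable)
t=2 Δ0: r=0 clk=0 q=0 x=0 p=0 u=0 v=1
  Δ1: clk:0→1
  Δ2: q:0→1, v:1→0
  Δ3: x:0→1, u:0→1
  Δ4: p:0→1
  (4Δ to stable)
t=3 Δ0: r=0 clk=1 q=1 x=1 p=1 u=1 v=0
  Δ1: clk:1→0
  (1Δ to stable)
t=4 Δ0: r=0 clk=0 q=1 x=1 p=1 u=1 v=0
  Δ1: clk:0→1
  Δ2: q:1→0, v:0→1
  Δ3: u:1→0
  Δ4: x:1→0
  Δ5: p:1→0
  (5Δ to stable)
t=5 Δ0: r=0 clk=1 q=0 x=0 p=0 u=0 v=1
  Δ1: clk:1→0
  (1Δ to stable)

1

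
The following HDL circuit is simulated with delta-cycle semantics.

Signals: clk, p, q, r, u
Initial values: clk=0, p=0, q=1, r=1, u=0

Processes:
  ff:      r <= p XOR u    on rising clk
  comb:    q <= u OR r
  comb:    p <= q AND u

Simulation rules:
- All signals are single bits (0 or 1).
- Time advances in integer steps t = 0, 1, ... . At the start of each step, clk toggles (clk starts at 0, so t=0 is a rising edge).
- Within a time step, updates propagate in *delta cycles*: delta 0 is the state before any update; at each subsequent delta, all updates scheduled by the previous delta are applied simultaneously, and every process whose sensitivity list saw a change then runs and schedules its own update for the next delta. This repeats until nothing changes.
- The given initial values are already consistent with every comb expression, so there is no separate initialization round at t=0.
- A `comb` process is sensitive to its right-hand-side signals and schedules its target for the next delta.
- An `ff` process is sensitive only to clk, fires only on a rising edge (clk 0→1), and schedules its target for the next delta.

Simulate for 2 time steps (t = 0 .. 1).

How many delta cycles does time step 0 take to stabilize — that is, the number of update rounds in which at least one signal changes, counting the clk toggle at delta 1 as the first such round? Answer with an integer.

3

t=0 Δ0: clk=0 q=1 p=0 r=1 u=0
  Δ1: clk:0→1
  Δ2: r:1→0
  Δ3: q:1→0
  (3Δ to stable)
t=1 Δ0: clk=1 q=0 p=0 r=0 u=0
  Δ1: clk:1→0
  (1Δ to stable)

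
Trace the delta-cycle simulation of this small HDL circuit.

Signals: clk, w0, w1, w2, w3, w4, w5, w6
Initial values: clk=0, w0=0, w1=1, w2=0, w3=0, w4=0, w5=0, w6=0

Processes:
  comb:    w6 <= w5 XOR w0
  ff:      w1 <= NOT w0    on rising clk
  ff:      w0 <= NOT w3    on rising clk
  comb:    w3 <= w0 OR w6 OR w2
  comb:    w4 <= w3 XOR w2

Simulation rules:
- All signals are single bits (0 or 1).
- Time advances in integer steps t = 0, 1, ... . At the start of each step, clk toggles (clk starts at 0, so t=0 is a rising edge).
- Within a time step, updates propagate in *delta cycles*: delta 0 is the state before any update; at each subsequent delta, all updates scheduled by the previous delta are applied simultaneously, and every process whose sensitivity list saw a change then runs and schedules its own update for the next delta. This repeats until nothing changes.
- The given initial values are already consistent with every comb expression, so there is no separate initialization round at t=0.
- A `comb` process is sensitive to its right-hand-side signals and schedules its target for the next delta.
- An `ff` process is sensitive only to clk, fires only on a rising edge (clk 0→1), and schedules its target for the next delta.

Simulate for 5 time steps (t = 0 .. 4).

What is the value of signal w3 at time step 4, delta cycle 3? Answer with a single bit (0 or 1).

[bits: w3,w5,clk,w6,w1,w2,w0,w4]
t=0: Δ0=00001000 Δ1=00101000 Δ2=00101010 Δ3=10111010 Δ4=10111011 | 4Δ
t=1: Δ0=10111011 Δ1=10011011 | 1Δ
t=2: Δ0=10011011 Δ1=10111011 Δ2=10110001 Δ3=10100001 Δ4=00100001 Δ5=00100000 | 5Δ
t=3: Δ0=00100000 Δ1=00000000 | 1Δ
t=4: Δ0=00000000 Δ1=00100000 Δ2=00101010 Δ3=10111010 Δ4=10111011 | 4Δ

1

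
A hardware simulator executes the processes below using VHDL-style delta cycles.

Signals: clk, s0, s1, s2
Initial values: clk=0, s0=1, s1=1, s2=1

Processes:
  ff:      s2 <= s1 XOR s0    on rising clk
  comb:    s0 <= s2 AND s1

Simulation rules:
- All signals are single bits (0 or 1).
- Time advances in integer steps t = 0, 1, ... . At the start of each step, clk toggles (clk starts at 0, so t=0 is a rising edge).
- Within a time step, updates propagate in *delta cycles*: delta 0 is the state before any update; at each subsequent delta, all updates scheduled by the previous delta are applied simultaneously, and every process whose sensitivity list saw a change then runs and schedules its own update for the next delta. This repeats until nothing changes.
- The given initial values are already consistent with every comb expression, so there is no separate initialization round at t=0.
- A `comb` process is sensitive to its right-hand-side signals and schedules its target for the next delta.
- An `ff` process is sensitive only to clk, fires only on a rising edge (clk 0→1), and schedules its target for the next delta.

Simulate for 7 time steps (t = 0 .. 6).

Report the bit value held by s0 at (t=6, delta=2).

t=0 Δ0: clk=0 s1=1 s0=1 s2=1
  Δ1: clk:0→1
  Δ2: s2:1→0
  Δ3: s0:1→0
  (3Δ to stable)
t=1 Δ0: clk=1 s1=1 s0=0 s2=0
  Δ1: clk:1→0
  (1Δ to stable)
t=2 Δ0: clk=0 s1=1 s0=0 s2=0
  Δ1: clk:0→1
  Δ2: s2:0→1
  Δ3: s0:0→1
  (3Δ to stable)
t=3 Δ0: clk=1 s1=1 s0=1 s2=1
  Δ1: clk:1→0
  (1Δ to stable)
t=4 Δ0: clk=0 s1=1 s0=1 s2=1
  Δ1: clk:0→1
  Δ2: s2:1→0
  Δ3: s0:1→0
  (3Δ to stable)
t=5 Δ0: clk=1 s1=1 s0=0 s2=0
  Δ1: clk:1→0
  (1Δ to stable)
t=6 Δ0: clk=0 s1=1 s0=0 s2=0
  Δ1: clk:0→1
  Δ2: s2:0→1
  Δ3: s0:0→1
  (3Δ to stable)

0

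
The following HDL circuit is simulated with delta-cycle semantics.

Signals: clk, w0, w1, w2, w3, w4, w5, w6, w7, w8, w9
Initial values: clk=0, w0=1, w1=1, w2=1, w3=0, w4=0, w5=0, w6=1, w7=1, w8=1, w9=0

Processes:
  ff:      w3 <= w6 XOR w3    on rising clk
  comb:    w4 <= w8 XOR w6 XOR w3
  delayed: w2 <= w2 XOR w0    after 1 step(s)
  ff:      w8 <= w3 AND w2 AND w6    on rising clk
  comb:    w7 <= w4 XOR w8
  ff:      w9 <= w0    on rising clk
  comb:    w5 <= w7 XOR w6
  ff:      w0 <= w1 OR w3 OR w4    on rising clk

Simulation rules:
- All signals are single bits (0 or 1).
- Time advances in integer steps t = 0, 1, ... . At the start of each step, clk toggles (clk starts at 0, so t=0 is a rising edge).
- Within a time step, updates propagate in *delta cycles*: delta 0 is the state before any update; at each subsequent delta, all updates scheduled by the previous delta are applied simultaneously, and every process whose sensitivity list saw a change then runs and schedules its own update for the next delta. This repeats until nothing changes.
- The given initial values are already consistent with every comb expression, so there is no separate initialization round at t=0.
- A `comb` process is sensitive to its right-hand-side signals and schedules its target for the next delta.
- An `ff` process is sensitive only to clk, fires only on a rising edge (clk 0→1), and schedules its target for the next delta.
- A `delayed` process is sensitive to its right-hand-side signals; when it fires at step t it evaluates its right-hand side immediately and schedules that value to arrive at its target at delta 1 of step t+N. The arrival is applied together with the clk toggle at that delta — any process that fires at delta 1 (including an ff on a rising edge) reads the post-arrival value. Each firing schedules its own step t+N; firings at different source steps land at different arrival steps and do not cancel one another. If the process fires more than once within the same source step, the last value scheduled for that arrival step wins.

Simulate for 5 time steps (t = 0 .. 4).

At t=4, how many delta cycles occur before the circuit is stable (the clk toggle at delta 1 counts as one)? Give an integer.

4

t0.Δ0 w8=1 w7=1 w2=1 w3=0 clk=0 w4=0 w0=1 w5=0 w9=0 w6=1 w1=1
t0.Δ1 w8=1 w7=1 w2=1 w3=0 clk=1 w4=0 w0=1 w5=0 w9=0 w6=1 w1=1
t0.Δ2 w8=0 w7=1 w2=1 w3=1 clk=1 w4=0 w0=1 w5=0 w9=1 w6=1 w1=1
t0.Δ3 w8=0 w7=0 w2=1 w3=1 clk=1 w4=0 w0=1 w5=0 w9=1 w6=1 w1=1
t0.Δ4 w8=0 w7=0 w2=1 w3=1 clk=1 w4=0 w0=1 w5=1 w9=1 w6=1 w1=1
t1.Δ0 w8=0 w7=0 w2=1 w3=1 clk=1 w4=0 w0=1 w5=1 w9=1 w6=1 w1=1
t1.Δ1 w8=0 w7=0 w2=1 w3=1 clk=0 w4=0 w0=1 w5=1 w9=1 w6=1 w1=1
t2.Δ0 w8=0 w7=0 w2=1 w3=1 clk=0 w4=0 w0=1 w5=1 w9=1 w6=1 w1=1
t2.Δ1 w8=0 w7=0 w2=1 w3=1 clk=1 w4=0 w0=1 w5=1 w9=1 w6=1 w1=1
t2.Δ2 w8=1 w7=0 w2=1 w3=0 clk=1 w4=0 w0=1 w5=1 w9=1 w6=1 w1=1
t2.Δ3 w8=1 w7=1 w2=1 w3=0 clk=1 w4=0 w0=1 w5=1 w9=1 w6=1 w1=1
t2.Δ4 w8=1 w7=1 w2=1 w3=0 clk=1 w4=0 w0=1 w5=0 w9=1 w6=1 w1=1
t3.Δ0 w8=1 w7=1 w2=1 w3=0 clk=1 w4=0 w0=1 w5=0 w9=1 w6=1 w1=1
t3.Δ1 w8=1 w7=1 w2=1 w3=0 clk=0 w4=0 w0=1 w5=0 w9=1 w6=1 w1=1
t4.Δ0 w8=1 w7=1 w2=1 w3=0 clk=0 w4=0 w0=1 w5=0 w9=1 w6=1 w1=1
t4.Δ1 w8=1 w7=1 w2=1 w3=0 clk=1 w4=0 w0=1 w5=0 w9=1 w6=1 w1=1
t4.Δ2 w8=0 w7=1 w2=1 w3=1 clk=1 w4=0 w0=1 w5=0 w9=1 w6=1 w1=1
t4.Δ3 w8=0 w7=0 w2=1 w3=1 clk=1 w4=0 w0=1 w5=0 w9=1 w6=1 w1=1
t4.Δ4 w8=0 w7=0 w2=1 w3=1 clk=1 w4=0 w0=1 w5=1 w9=1 w6=1 w1=1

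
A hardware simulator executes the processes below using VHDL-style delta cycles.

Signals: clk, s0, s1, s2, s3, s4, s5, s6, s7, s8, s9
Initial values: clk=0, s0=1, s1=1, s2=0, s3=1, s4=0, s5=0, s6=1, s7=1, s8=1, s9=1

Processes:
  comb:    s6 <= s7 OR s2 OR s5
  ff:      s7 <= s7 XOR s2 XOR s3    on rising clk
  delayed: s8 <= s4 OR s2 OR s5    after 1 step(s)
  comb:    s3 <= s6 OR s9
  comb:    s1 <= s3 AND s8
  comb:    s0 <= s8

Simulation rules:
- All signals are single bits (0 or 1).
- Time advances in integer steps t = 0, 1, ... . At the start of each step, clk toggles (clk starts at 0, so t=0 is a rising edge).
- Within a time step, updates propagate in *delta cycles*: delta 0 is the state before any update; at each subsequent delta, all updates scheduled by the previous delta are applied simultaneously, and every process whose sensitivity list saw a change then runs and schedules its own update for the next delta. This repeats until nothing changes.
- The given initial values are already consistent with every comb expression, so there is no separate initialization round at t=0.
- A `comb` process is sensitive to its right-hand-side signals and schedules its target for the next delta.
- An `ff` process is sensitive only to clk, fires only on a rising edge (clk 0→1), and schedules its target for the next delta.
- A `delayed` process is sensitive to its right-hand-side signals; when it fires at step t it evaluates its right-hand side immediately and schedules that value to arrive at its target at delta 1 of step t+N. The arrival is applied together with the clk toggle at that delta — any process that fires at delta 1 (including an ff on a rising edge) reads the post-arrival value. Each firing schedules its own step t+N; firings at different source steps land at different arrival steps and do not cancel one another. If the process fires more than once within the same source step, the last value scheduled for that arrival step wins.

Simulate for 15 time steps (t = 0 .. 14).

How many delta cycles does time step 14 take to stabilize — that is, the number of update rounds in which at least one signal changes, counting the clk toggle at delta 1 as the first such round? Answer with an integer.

3

t=0 Δ0: s6=1 clk=0 s5=0 s9=1 s8=1 s4=0 s7=1 s0=1 s1=1 s3=1 s2=0
  Δ1: clk:0→1
  Δ2: s7:1→0
  Δ3: s6:1→0
  (3Δ to stable)
t=1 Δ0: s6=0 clk=1 s5=0 s9=1 s8=1 s4=0 s7=0 s0=1 s1=1 s3=1 s2=0
  Δ1: clk:1→0
  (1Δ to stable)
t=2 Δ0: s6=0 clk=0 s5=0 s9=1 s8=1 s4=0 s7=0 s0=1 s1=1 s3=1 s2=0
  Δ1: clk:0→1
  Δ2: s7:0→1
  Δ3: s6:0→1
  (3Δ to stable)
t=3 Δ0: s6=1 clk=1 s5=0 s9=1 s8=1 s4=0 s7=1 s0=1 s1=1 s3=1 s2=0
  Δ1: clk:1→0
  (1Δ to stable)
t=4 Δ0: s6=1 clk=0 s5=0 s9=1 s8=1 s4=0 s7=1 s0=1 s1=1 s3=1 s2=0
  Δ1: clk:0→1
  Δ2: s7:1→0
  Δ3: s6:1→0
  (3Δ to stable)
t=5 Δ0: s6=0 clk=1 s5=0 s9=1 s8=1 s4=0 s7=0 s0=1 s1=1 s3=1 s2=0
  Δ1: clk:1→0
  (1Δ to stable)
t=6 Δ0: s6=0 clk=0 s5=0 s9=1 s8=1 s4=0 s7=0 s0=1 s1=1 s3=1 s2=0
  Δ1: clk:0→1
  Δ2: s7:0→1
  Δ3: s6:0→1
  (3Δ to stable)
t=7 Δ0: s6=1 clk=1 s5=0 s9=1 s8=1 s4=0 s7=1 s0=1 s1=1 s3=1 s2=0
  Δ1: clk:1→0
  (1Δ to stable)
t=8 Δ0: s6=1 clk=0 s5=0 s9=1 s8=1 s4=0 s7=1 s0=1 s1=1 s3=1 s2=0
  Δ1: clk:0→1
  Δ2: s7:1→0
  Δ3: s6:1→0
  (3Δ to stable)
t=9 Δ0: s6=0 clk=1 s5=0 s9=1 s8=1 s4=0 s7=0 s0=1 s1=1 s3=1 s2=0
  Δ1: clk:1→0
  (1Δ to stable)
t=10 Δ0: s6=0 clk=0 s5=0 s9=1 s8=1 s4=0 s7=0 s0=1 s1=1 s3=1 s2=0
  Δ1: clk:0→1
  Δ2: s7:0→1
  Δ3: s6:0→1
  (3Δ to stable)
t=11 Δ0: s6=1 clk=1 s5=0 s9=1 s8=1 s4=0 s7=1 s0=1 s1=1 s3=1 s2=0
  Δ1: clk:1→0
  (1Δ to stable)
t=12 Δ0: s6=1 clk=0 s5=0 s9=1 s8=1 s4=0 s7=1 s0=1 s1=1 s3=1 s2=0
  Δ1: clk:0→1
  Δ2: s7:1→0
  Δ3: s6:1→0
  (3Δ to stable)
t=13 Δ0: s6=0 clk=1 s5=0 s9=1 s8=1 s4=0 s7=0 s0=1 s1=1 s3=1 s2=0
  Δ1: clk:1→0
  (1Δ to stable)
t=14 Δ0: s6=0 clk=0 s5=0 s9=1 s8=1 s4=0 s7=0 s0=1 s1=1 s3=1 s2=0
  Δ1: clk:0→1
  Δ2: s7:0→1
  Δ3: s6:0→1
  (3Δ to stable)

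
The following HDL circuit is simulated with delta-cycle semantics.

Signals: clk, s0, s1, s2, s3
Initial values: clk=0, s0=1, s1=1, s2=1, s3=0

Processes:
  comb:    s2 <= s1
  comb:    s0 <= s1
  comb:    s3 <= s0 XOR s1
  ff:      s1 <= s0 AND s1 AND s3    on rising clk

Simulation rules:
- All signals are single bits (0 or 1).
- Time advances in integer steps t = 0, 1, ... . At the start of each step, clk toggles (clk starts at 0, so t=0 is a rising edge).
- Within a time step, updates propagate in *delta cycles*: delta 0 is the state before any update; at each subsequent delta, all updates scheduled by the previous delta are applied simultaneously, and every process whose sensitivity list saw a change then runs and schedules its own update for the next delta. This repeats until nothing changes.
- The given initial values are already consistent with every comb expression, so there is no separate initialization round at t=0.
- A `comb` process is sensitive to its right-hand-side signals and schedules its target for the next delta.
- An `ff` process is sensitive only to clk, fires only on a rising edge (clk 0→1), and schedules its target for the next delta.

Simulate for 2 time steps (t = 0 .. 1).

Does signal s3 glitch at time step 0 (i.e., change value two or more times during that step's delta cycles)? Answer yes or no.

yes

t=0 Δ0: s0=1 clk=0 s1=1 s2=1 s3=0
  Δ1: clk:0→1
  Δ2: s1:1→0
  Δ3: s0:1→0, s2:1→0, s3:0→1
  Δ4: s3:1→0
  (4Δ to stable)
t=1 Δ0: s0=0 clk=1 s1=0 s2=0 s3=0
  Δ1: clk:1→0
  (1Δ to stable)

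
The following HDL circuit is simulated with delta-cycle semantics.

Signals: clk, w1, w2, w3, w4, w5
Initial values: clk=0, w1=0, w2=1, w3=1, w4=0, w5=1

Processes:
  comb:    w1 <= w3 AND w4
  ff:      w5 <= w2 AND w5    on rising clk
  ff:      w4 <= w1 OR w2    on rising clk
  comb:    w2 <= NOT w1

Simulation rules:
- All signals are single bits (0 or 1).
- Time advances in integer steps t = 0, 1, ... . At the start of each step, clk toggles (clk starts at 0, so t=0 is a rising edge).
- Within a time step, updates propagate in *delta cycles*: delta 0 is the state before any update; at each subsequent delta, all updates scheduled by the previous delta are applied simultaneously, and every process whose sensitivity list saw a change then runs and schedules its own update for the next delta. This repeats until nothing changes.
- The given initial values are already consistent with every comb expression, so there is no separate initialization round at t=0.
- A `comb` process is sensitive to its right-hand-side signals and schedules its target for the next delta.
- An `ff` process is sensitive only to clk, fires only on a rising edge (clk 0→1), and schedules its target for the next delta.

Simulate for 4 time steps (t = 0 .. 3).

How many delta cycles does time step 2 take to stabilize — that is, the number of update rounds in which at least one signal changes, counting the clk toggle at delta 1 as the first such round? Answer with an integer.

t0.Δ0 clk=0 w1=0 w4=0 w2=1 w5=1 w3=1
t0.Δ1 clk=1 w1=0 w4=0 w2=1 w5=1 w3=1
t0.Δ2 clk=1 w1=0 w4=1 w2=1 w5=1 w3=1
t0.Δ3 clk=1 w1=1 w4=1 w2=1 w5=1 w3=1
t0.Δ4 clk=1 w1=1 w4=1 w2=0 w5=1 w3=1
t1.Δ0 clk=1 w1=1 w4=1 w2=0 w5=1 w3=1
t1.Δ1 clk=0 w1=1 w4=1 w2=0 w5=1 w3=1
t2.Δ0 clk=0 w1=1 w4=1 w2=0 w5=1 w3=1
t2.Δ1 clk=1 w1=1 w4=1 w2=0 w5=1 w3=1
t2.Δ2 clk=1 w1=1 w4=1 w2=0 w5=0 w3=1
t3.Δ0 clk=1 w1=1 w4=1 w2=0 w5=0 w3=1
t3.Δ1 clk=0 w1=1 w4=1 w2=0 w5=0 w3=1

2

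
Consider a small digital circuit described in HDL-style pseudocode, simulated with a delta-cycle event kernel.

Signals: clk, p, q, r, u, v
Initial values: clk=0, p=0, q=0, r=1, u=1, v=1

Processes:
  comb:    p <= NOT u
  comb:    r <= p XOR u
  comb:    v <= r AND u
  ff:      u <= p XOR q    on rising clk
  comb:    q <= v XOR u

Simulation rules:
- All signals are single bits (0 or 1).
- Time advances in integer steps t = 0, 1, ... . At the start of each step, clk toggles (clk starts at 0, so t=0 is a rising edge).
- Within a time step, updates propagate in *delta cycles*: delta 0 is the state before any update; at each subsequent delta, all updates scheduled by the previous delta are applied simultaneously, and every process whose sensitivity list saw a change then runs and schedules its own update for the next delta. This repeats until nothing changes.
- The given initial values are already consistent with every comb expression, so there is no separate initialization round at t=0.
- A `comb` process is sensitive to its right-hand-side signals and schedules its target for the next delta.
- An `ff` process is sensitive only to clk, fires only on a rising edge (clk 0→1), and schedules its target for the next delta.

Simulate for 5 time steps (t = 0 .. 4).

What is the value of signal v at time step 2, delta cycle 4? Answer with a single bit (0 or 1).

0

[bits: r,v,p,clk,q,u]
t=0: Δ0=110001 Δ1=110101 Δ2=110100 Δ3=001110 Δ4=101100 | 4Δ
t=1: Δ0=101100 Δ1=101000 | 1Δ
t=2: Δ0=101000 Δ1=101100 Δ2=101101 Δ3=010111 Δ4=100101 Δ5=110111 Δ6=110101 | 6Δ
t=3: Δ0=110101 Δ1=110001 | 1Δ
t=4: Δ0=110001 Δ1=110101 Δ2=110100 Δ3=001110 Δ4=101100 | 4Δ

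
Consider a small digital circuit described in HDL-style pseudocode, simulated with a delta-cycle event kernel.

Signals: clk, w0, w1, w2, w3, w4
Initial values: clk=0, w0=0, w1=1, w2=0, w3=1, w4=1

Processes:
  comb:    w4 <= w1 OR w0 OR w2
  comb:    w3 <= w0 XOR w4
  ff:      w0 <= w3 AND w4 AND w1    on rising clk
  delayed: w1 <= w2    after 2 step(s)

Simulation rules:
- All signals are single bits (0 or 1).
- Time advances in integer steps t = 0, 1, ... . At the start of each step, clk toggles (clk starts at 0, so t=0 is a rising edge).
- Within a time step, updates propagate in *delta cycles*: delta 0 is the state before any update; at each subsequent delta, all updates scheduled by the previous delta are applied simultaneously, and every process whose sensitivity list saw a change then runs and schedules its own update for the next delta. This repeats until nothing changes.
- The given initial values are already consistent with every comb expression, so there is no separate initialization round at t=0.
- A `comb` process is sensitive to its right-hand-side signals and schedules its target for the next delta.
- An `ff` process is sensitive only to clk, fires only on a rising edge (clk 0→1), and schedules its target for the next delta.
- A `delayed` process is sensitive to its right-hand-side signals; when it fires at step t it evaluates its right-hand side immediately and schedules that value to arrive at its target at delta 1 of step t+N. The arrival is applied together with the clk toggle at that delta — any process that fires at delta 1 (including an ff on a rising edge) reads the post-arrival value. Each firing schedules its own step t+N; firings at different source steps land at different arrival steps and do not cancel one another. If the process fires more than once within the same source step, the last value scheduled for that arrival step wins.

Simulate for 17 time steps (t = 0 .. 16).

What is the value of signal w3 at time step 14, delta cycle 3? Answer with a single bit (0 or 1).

1

t0.Δ0 clk=0 w4=1 w0=0 w3=1 w1=1 w2=0
t0.Δ1 clk=1 w4=1 w0=0 w3=1 w1=1 w2=0
t0.Δ2 clk=1 w4=1 w0=1 w3=1 w1=1 w2=0
t0.Δ3 clk=1 w4=1 w0=1 w3=0 w1=1 w2=0
t1.Δ0 clk=1 w4=1 w0=1 w3=0 w1=1 w2=0
t1.Δ1 clk=0 w4=1 w0=1 w3=0 w1=1 w2=0
t2.Δ0 clk=0 w4=1 w0=1 w3=0 w1=1 w2=0
t2.Δ1 clk=1 w4=1 w0=1 w3=0 w1=1 w2=0
t2.Δ2 clk=1 w4=1 w0=0 w3=0 w1=1 w2=0
t2.Δ3 clk=1 w4=1 w0=0 w3=1 w1=1 w2=0
t3.Δ0 clk=1 w4=1 w0=0 w3=1 w1=1 w2=0
t3.Δ1 clk=0 w4=1 w0=0 w3=1 w1=1 w2=0
t4.Δ0 clk=0 w4=1 w0=0 w3=1 w1=1 w2=0
t4.Δ1 clk=1 w4=1 w0=0 w3=1 w1=1 w2=0
t4.Δ2 clk=1 w4=1 w0=1 w3=1 w1=1 w2=0
t4.Δ3 clk=1 w4=1 w0=1 w3=0 w1=1 w2=0
t5.Δ0 clk=1 w4=1 w0=1 w3=0 w1=1 w2=0
t5.Δ1 clk=0 w4=1 w0=1 w3=0 w1=1 w2=0
t6.Δ0 clk=0 w4=1 w0=1 w3=0 w1=1 w2=0
t6.Δ1 clk=1 w4=1 w0=1 w3=0 w1=1 w2=0
t6.Δ2 clk=1 w4=1 w0=0 w3=0 w1=1 w2=0
t6.Δ3 clk=1 w4=1 w0=0 w3=1 w1=1 w2=0
t7.Δ0 clk=1 w4=1 w0=0 w3=1 w1=1 w2=0
t7.Δ1 clk=0 w4=1 w0=0 w3=1 w1=1 w2=0
t8.Δ0 clk=0 w4=1 w0=0 w3=1 w1=1 w2=0
t8.Δ1 clk=1 w4=1 w0=0 w3=1 w1=1 w2=0
t8.Δ2 clk=1 w4=1 w0=1 w3=1 w1=1 w2=0
t8.Δ3 clk=1 w4=1 w0=1 w3=0 w1=1 w2=0
t9.Δ0 clk=1 w4=1 w0=1 w3=0 w1=1 w2=0
t9.Δ1 clk=0 w4=1 w0=1 w3=0 w1=1 w2=0
t10.Δ0 clk=0 w4=1 w0=1 w3=0 w1=1 w2=0
t10.Δ1 clk=1 w4=1 w0=1 w3=0 w1=1 w2=0
t10.Δ2 clk=1 w4=1 w0=0 w3=0 w1=1 w2=0
t10.Δ3 clk=1 w4=1 w0=0 w3=1 w1=1 w2=0
t11.Δ0 clk=1 w4=1 w0=0 w3=1 w1=1 w2=0
t11.Δ1 clk=0 w4=1 w0=0 w3=1 w1=1 w2=0
t12.Δ0 clk=0 w4=1 w0=0 w3=1 w1=1 w2=0
t12.Δ1 clk=1 w4=1 w0=0 w3=1 w1=1 w2=0
t12.Δ2 clk=1 w4=1 w0=1 w3=1 w1=1 w2=0
t12.Δ3 clk=1 w4=1 w0=1 w3=0 w1=1 w2=0
t13.Δ0 clk=1 w4=1 w0=1 w3=0 w1=1 w2=0
t13.Δ1 clk=0 w4=1 w0=1 w3=0 w1=1 w2=0
t14.Δ0 clk=0 w4=1 w0=1 w3=0 w1=1 w2=0
t14.Δ1 clk=1 w4=1 w0=1 w3=0 w1=1 w2=0
t14.Δ2 clk=1 w4=1 w0=0 w3=0 w1=1 w2=0
t14.Δ3 clk=1 w4=1 w0=0 w3=1 w1=1 w2=0
t15.Δ0 clk=1 w4=1 w0=0 w3=1 w1=1 w2=0
t15.Δ1 clk=0 w4=1 w0=0 w3=1 w1=1 w2=0
t16.Δ0 clk=0 w4=1 w0=0 w3=1 w1=1 w2=0
t16.Δ1 clk=1 w4=1 w0=0 w3=1 w1=1 w2=0
t16.Δ2 clk=1 w4=1 w0=1 w3=1 w1=1 w2=0
t16.Δ3 clk=1 w4=1 w0=1 w3=0 w1=1 w2=0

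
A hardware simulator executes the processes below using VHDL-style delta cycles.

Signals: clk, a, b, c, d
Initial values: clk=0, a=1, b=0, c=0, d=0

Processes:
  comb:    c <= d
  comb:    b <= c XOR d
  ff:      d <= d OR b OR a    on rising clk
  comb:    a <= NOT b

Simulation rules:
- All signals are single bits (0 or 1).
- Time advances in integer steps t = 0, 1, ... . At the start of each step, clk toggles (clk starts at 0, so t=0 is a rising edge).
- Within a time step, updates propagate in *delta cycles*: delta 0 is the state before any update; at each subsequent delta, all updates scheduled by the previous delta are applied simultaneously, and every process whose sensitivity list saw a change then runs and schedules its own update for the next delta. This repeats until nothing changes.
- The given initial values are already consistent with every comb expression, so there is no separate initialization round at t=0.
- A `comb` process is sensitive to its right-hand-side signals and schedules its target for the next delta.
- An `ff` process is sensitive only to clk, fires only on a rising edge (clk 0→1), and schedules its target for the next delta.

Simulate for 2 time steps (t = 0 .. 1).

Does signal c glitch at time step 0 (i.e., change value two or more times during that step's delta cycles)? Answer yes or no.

no

t=0 Δ0: clk=0 c=0 d=0 a=1 b=0
  Δ1: clk:0→1
  Δ2: d:0→1
  Δ3: c:0→1, b:0→1
  Δ4: a:1→0, b:1→0
  Δ5: a:0→1
  (5Δ to stable)
t=1 Δ0: clk=1 c=1 d=1 a=1 b=0
  Δ1: clk:1→0
  (1Δ to stable)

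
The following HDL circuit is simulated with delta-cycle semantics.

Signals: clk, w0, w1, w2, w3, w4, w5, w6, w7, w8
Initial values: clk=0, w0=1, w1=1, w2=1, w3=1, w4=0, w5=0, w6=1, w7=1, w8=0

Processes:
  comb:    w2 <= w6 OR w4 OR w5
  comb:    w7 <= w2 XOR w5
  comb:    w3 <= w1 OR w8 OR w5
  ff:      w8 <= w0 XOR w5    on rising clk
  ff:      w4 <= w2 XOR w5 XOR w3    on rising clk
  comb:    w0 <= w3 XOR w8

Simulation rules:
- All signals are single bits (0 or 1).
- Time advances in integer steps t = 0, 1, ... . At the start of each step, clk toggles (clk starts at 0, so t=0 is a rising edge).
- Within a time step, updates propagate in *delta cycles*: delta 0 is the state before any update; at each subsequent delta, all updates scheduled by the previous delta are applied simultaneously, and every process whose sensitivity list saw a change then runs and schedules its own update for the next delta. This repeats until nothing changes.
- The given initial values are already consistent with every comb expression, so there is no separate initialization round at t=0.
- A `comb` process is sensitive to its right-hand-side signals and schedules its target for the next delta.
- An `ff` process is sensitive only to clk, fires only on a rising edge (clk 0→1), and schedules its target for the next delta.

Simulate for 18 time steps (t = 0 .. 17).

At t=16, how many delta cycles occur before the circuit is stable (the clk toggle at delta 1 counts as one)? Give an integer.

3

[bits: clk,w5,w7,w1,w0,w2,w4,w3,w8,w6]
t=0: Δ0=0011110101 Δ1=1011110101 Δ2=1011110111 Δ3=1011010111 | 3Δ
t=1: Δ0=1011010111 Δ1=0011010111 | 1Δ
t=2: Δ0=0011010111 Δ1=1011010111 Δ2=1011010101 Δ3=1011110101 | 3Δ
t=3: Δ0=1011110101 Δ1=0011110101 | 1Δ
t=4: Δ0=0011110101 Δ1=1011110101 Δ2=1011110111 Δ3=1011010111 | 3Δ
t=5: Δ0=1011010111 Δ1=0011010111 | 1Δ
t=6: Δ0=0011010111 Δ1=1011010111 Δ2=1011010101 Δ3=1011110101 | 3Δ
t=7: Δ0=1011110101 Δ1=0011110101 | 1Δ
t=8: Δ0=0011110101 Δ1=1011110101 Δ2=1011110111 Δ3=1011010111 | 3Δ
t=9: Δ0=1011010111 Δ1=0011010111 | 1Δ
t=10: Δ0=0011010111 Δ1=1011010111 Δ2=1011010101 Δ3=1011110101 | 3Δ
t=11: Δ0=1011110101 Δ1=0011110101 | 1Δ
t=12: Δ0=0011110101 Δ1=1011110101 Δ2=1011110111 Δ3=1011010111 | 3Δ
t=13: Δ0=1011010111 Δ1=0011010111 | 1Δ
t=14: Δ0=0011010111 Δ1=1011010111 Δ2=1011010101 Δ3=1011110101 | 3Δ
t=15: Δ0=1011110101 Δ1=0011110101 | 1Δ
t=16: Δ0=0011110101 Δ1=1011110101 Δ2=1011110111 Δ3=1011010111 | 3Δ
t=17: Δ0=1011010111 Δ1=0011010111 | 1Δ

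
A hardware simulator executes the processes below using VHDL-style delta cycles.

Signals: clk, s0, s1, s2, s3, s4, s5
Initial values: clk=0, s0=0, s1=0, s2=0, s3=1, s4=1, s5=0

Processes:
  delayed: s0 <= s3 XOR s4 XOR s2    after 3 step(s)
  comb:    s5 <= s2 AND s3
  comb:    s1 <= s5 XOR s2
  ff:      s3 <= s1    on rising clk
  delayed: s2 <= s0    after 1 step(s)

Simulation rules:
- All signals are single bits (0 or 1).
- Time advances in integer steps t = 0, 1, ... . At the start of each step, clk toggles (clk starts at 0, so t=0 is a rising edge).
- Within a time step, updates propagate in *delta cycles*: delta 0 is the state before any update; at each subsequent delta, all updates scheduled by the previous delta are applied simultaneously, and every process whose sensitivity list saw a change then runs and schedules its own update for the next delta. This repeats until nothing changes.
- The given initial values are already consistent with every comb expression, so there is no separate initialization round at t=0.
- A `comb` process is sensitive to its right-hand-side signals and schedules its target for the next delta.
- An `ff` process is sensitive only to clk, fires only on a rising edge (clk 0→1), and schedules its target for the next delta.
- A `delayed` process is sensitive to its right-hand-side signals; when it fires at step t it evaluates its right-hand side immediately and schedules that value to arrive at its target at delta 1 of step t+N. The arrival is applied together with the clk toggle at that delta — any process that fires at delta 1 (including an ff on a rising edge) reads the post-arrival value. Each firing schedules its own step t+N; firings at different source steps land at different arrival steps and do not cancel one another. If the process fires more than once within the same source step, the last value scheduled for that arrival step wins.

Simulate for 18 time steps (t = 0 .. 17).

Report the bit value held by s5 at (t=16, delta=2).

0

t0.Δ0 s0=0 s1=0 s2=0 s5=0 s3=1 s4=1 clk=0
t0.Δ1 s0=0 s1=0 s2=0 s5=0 s3=1 s4=1 clk=1
t0.Δ2 s0=0 s1=0 s2=0 s5=0 s3=0 s4=1 clk=1
t1.Δ0 s0=0 s1=0 s2=0 s5=0 s3=0 s4=1 clk=1
t1.Δ1 s0=0 s1=0 s2=0 s5=0 s3=0 s4=1 clk=0
t2.Δ0 s0=0 s1=0 s2=0 s5=0 s3=0 s4=1 clk=0
t2.Δ1 s0=0 s1=0 s2=0 s5=0 s3=0 s4=1 clk=1
t3.Δ0 s0=0 s1=0 s2=0 s5=0 s3=0 s4=1 clk=1
t3.Δ1 s0=1 s1=0 s2=0 s5=0 s3=0 s4=1 clk=0
t4.Δ0 s0=1 s1=0 s2=0 s5=0 s3=0 s4=1 clk=0
t4.Δ1 s0=1 s1=0 s2=1 s5=0 s3=0 s4=1 clk=1
t4.Δ2 s0=1 s1=1 s2=1 s5=0 s3=0 s4=1 clk=1
t5.Δ0 s0=1 s1=1 s2=1 s5=0 s3=0 s4=1 clk=1
t5.Δ1 s0=1 s1=1 s2=1 s5=0 s3=0 s4=1 clk=0
t6.Δ0 s0=1 s1=1 s2=1 s5=0 s3=0 s4=1 clk=0
t6.Δ1 s0=1 s1=1 s2=1 s5=0 s3=0 s4=1 clk=1
t6.Δ2 s0=1 s1=1 s2=1 s5=0 s3=1 s4=1 clk=1
t6.Δ3 s0=1 s1=1 s2=1 s5=1 s3=1 s4=1 clk=1
t6.Δ4 s0=1 s1=0 s2=1 s5=1 s3=1 s4=1 clk=1
t7.Δ0 s0=1 s1=0 s2=1 s5=1 s3=1 s4=1 clk=1
t7.Δ1 s0=0 s1=0 s2=1 s5=1 s3=1 s4=1 clk=0
t8.Δ0 s0=0 s1=0 s2=1 s5=1 s3=1 s4=1 clk=0
t8.Δ1 s0=0 s1=0 s2=0 s5=1 s3=1 s4=1 clk=1
t8.Δ2 s0=0 s1=1 s2=0 s5=0 s3=0 s4=1 clk=1
t8.Δ3 s0=0 s1=0 s2=0 s5=0 s3=0 s4=1 clk=1
t9.Δ0 s0=0 s1=0 s2=0 s5=0 s3=0 s4=1 clk=1
t9.Δ1 s0=1 s1=0 s2=0 s5=0 s3=0 s4=1 clk=0
t10.Δ0 s0=1 s1=0 s2=0 s5=0 s3=0 s4=1 clk=0
t10.Δ1 s0=1 s1=0 s2=1 s5=0 s3=0 s4=1 clk=1
t10.Δ2 s0=1 s1=1 s2=1 s5=0 s3=0 s4=1 clk=1
t11.Δ0 s0=1 s1=1 s2=1 s5=0 s3=0 s4=1 clk=1
t11.Δ1 s0=1 s1=1 s2=1 s5=0 s3=0 s4=1 clk=0
t12.Δ0 s0=1 s1=1 s2=1 s5=0 s3=0 s4=1 clk=0
t12.Δ1 s0=1 s1=1 s2=1 s5=0 s3=0 s4=1 clk=1
t12.Δ2 s0=1 s1=1 s2=1 s5=0 s3=1 s4=1 clk=1
t12.Δ3 s0=1 s1=1 s2=1 s5=1 s3=1 s4=1 clk=1
t12.Δ4 s0=1 s1=0 s2=1 s5=1 s3=1 s4=1 clk=1
t13.Δ0 s0=1 s1=0 s2=1 s5=1 s3=1 s4=1 clk=1
t13.Δ1 s0=0 s1=0 s2=1 s5=1 s3=1 s4=1 clk=0
t14.Δ0 s0=0 s1=0 s2=1 s5=1 s3=1 s4=1 clk=0
t14.Δ1 s0=0 s1=0 s2=0 s5=1 s3=1 s4=1 clk=1
t14.Δ2 s0=0 s1=1 s2=0 s5=0 s3=0 s4=1 clk=1
t14.Δ3 s0=0 s1=0 s2=0 s5=0 s3=0 s4=1 clk=1
t15.Δ0 s0=0 s1=0 s2=0 s5=0 s3=0 s4=1 clk=1
t15.Δ1 s0=1 s1=0 s2=0 s5=0 s3=0 s4=1 clk=0
t16.Δ0 s0=1 s1=0 s2=0 s5=0 s3=0 s4=1 clk=0
t16.Δ1 s0=1 s1=0 s2=1 s5=0 s3=0 s4=1 clk=1
t16.Δ2 s0=1 s1=1 s2=1 s5=0 s3=0 s4=1 clk=1
t17.Δ0 s0=1 s1=1 s2=1 s5=0 s3=0 s4=1 clk=1
t17.Δ1 s0=1 s1=1 s2=1 s5=0 s3=0 s4=1 clk=0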